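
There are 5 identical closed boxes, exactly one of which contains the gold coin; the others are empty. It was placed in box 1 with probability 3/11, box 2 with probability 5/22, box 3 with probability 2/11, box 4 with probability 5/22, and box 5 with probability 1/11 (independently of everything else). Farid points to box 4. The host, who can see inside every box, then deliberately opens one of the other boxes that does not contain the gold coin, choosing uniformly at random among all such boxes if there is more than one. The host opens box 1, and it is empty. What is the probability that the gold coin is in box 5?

8/59

Consider each possible location of the gold coin in turn.
If it is in box 1 (prior 3/11): the host opened box 1, so this case is ruled out; weight (3/11)·0 = 0.
If it is in box 2 (prior 5/22): the host has 3 equally likely choices, so probability 1/3; weight (5/22)·(1/3) = 5/66.
If it is in box 3 (prior 2/11): the host has 3 equally likely choices, so probability 1/3; weight (2/11)·(1/3) = 2/33.
If it is in box 4 (prior 5/22): the host has 4 equally likely choices, so probability 1/4; weight (5/22)·(1/4) = 5/88.
If it is in box 5 (prior 1/11): the host has 3 equally likely choices, so probability 1/3; weight (1/11)·(1/3) = 1/33.
The weights sum to 59/264.
So P(the gold coin in box 5 | the host opened box 1) = (1/33) / (59/264) = 8/59.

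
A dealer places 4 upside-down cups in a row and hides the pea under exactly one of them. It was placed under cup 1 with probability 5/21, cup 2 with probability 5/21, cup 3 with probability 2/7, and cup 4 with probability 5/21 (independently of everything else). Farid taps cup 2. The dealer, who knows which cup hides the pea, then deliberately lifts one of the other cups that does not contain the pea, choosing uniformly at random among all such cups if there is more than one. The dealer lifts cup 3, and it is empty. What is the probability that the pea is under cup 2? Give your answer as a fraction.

1/4

Condition on the true location of the pea.
If it is under either of cups 1 and 4 (prior 5/21 each): the dealer has 2 equally likely choices, so probability 1/2; weight (5/21)·(1/2) = 5/42 each.
If it is under cup 2 (prior 5/21): the dealer has 3 equally likely choices, so probability 1/3; weight (5/21)·(1/3) = 5/63.
If it is under cup 3 (prior 2/7): the dealer opened cup 3, so this case is ruled out; weight (2/7)·0 = 0.
The weights sum to 20/63.
So P(the pea under cup 2 | the dealer opened cup 3) = (5/63) / (20/63) = 1/4.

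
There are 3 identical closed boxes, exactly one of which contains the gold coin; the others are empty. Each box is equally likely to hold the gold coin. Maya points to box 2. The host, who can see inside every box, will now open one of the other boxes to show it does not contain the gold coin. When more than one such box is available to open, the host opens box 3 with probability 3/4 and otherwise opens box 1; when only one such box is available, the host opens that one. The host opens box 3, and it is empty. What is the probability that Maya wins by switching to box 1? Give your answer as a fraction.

4/7

Condition on the true location of the gold coin.
If it is in box 1 (prior 1/3): only box 3 is available, probability 1; weight (1/3)·1 = 1/3.
If it is in box 2 (prior 1/3): box 3 is available, opened with probability 3/4; weight (1/3)·(3/4) = 1/4.
If it is in box 3 (prior 1/3): the host opened box 3, so this case is ruled out; weight (1/3)·0 = 0.
The weights sum to 7/12.
So P(the gold coin in box 1 | the host opened box 3) = (1/3) / (7/12) = 4/7.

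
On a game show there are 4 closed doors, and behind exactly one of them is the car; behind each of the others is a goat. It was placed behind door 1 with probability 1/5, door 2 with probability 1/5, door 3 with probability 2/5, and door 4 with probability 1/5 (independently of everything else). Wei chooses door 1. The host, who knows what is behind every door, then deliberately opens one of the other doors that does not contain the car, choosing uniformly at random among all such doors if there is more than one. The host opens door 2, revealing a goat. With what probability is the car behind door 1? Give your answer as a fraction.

2/11

Consider each possible location of the car in turn.
If it is behind door 1 (prior 1/5): the host has 3 equally likely choices, so probability 1/3; weight (1/5)·(1/3) = 1/15.
If it is behind door 2 (prior 1/5): the host opened door 2, so this case is ruled out; weight (1/5)·0 = 0.
If it is behind door 3 (prior 2/5): the host has 2 equally likely choices, so probability 1/2; weight (2/5)·(1/2) = 1/5.
If it is behind door 4 (prior 1/5): the host has 2 equally likely choices, so probability 1/2; weight (1/5)·(1/2) = 1/10.
The weights sum to 11/30.
So P(the car behind door 1 | the host opened door 2) = (1/15) / (11/30) = 2/11.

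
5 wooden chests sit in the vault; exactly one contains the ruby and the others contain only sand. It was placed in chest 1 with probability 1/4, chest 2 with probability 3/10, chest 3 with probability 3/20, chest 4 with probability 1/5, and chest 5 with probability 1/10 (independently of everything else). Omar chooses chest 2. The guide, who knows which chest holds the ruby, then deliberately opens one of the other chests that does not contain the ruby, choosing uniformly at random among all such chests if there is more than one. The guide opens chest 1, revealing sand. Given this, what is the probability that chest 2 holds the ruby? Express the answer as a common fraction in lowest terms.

1/3

Condition on the true location of the ruby.
If it is in chest 1 (prior 1/4): the guide opened chest 1, so this case is ruled out; weight (1/4)·0 = 0.
If it is in chest 2 (prior 3/10): the guide has 4 equally likely choices, so probability 1/4; weight (3/10)·(1/4) = 3/40.
If it is in chest 3 (prior 3/20): the guide has 3 equally likely choices, so probability 1/3; weight (3/20)·(1/3) = 1/20.
If it is in chest 4 (prior 1/5): the guide has 3 equally likely choices, so probability 1/3; weight (1/5)·(1/3) = 1/15.
If it is in chest 5 (prior 1/10): the guide has 3 equally likely choices, so probability 1/3; weight (1/10)·(1/3) = 1/30.
The weights sum to 9/40.
So P(the ruby in chest 2 | the guide opened chest 1) = (3/40) / (9/40) = 1/3.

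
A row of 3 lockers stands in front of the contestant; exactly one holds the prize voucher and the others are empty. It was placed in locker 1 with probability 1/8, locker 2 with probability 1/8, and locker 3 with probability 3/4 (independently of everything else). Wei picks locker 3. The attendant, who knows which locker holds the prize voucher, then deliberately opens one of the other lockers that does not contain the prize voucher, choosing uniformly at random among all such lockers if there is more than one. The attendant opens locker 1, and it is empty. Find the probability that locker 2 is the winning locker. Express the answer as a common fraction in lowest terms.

Condition on the true location of the prize voucher.
If it is in locker 1 (prior 1/8): the attendant opened locker 1, so this case is ruled out; weight (1/8)·0 = 0.
If it is in locker 2 (prior 1/8): the attendant has no choice, probability 1; weight (1/8)·1 = 1/8.
If it is in locker 3 (prior 3/4): the attendant has 2 equally likely choices, so probability 1/2; weight (3/4)·(1/2) = 3/8.
The weights sum to 1/2.
So P(the prize voucher in locker 2 | the attendant opened locker 1) = (1/8) / (1/2) = 1/4.

1/4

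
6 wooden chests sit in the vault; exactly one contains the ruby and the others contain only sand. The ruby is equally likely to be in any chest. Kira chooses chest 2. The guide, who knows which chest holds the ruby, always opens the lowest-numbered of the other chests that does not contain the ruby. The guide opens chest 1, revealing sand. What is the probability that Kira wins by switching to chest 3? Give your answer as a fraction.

1/5

Apply Bayes' rule, conditioning on where the ruby actually is.
If it is in chest 1 (prior 1/6): the guide opened chest 1, so this case is ruled out; weight (1/6)·0 = 0.
If it is in any of chests 2, 3, 4, 5, and 6 (prior 1/6 each): chest 1 is the lowest-numbered option available, probability 1; weight (1/6)·1 = 1/6 each.
The weights sum to 5/6.
So P(the ruby in chest 3 | the guide opened chest 1) = (1/6) / (5/6) = 1/5.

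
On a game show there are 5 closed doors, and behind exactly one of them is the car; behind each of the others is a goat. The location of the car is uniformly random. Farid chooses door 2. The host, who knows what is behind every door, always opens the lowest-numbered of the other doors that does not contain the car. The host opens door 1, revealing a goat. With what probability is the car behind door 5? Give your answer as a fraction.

Consider each possible location of the car in turn.
If it is behind door 1 (prior 1/5): the host opened door 1, so this case is ruled out; weight (1/5)·0 = 0.
If it is behind any of doors 2, 3, 4, and 5 (prior 1/5 each): door 1 is the lowest-numbered option available, probability 1; weight (1/5)·1 = 1/5 each.
The weights sum to 4/5.
So P(the car behind door 5 | the host opened door 1) = (1/5) / (4/5) = 1/4.

1/4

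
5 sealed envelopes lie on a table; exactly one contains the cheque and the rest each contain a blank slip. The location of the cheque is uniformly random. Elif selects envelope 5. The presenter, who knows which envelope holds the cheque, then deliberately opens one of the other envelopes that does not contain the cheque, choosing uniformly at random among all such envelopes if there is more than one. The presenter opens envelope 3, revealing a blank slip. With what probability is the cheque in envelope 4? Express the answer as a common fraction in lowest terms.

4/15

Consider each possible location of the cheque in turn.
If it is in any of envelopes 1, 2, and 4 (prior 1/5 each): the presenter has 3 equally likely choices, so probability 1/3; weight (1/5)·(1/3) = 1/15 each.
If it is in envelope 3 (prior 1/5): the presenter opened envelope 3, so this case is ruled out; weight (1/5)·0 = 0.
If it is in envelope 5 (prior 1/5): the presenter has 4 equally likely choices, so probability 1/4; weight (1/5)·(1/4) = 1/20.
The weights sum to 1/4.
So P(the cheque in envelope 4 | the presenter opened envelope 3) = (1/15) / (1/4) = 4/15.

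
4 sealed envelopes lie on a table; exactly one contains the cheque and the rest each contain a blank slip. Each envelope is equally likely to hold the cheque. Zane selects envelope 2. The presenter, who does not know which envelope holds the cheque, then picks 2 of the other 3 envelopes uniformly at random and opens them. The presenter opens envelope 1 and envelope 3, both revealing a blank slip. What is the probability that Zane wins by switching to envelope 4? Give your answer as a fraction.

1/2

Apply Bayes' rule, conditioning on where the cheque actually is.
If it is in either of envelopes 1 and 3 (prior 1/4 each): that envelope was opened and seen not to hold the prize — ruled out; weight (1/4)·0 = 0 each.
If it is in either of envelopes 2 and 4 (prior 1/4 each): the presenter picks exactly this set with probability 1/3 regardless, and none is the prize; weight (1/4)·(1/3) = 1/12 each.
The weights sum to 1/6.
So P(the cheque in envelope 4 | the presenter opened envelope 1 and envelope 3) = (1/12) / (1/6) = 1/2.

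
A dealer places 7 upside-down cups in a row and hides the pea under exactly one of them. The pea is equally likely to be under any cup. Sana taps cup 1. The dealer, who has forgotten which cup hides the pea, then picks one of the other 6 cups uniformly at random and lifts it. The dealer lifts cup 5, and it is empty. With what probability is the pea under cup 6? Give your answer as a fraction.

Apply Bayes' rule, conditioning on where the pea actually is.
If it is under any of cups 1, 2, 3, 4, 6, and 7 (prior 1/7 each): the dealer picks cup 5 with probability 1/6 regardless, and it is not the prize; weight (1/7)·(1/6) = 1/42 each.
If it is under cup 5 (prior 1/7): the dealer opened cup 5, so this case is ruled out; weight (1/7)·0 = 0.
The weights sum to 1/7.
So P(the pea under cup 6 | the dealer opened cup 5) = (1/42) / (1/7) = 1/6.

1/6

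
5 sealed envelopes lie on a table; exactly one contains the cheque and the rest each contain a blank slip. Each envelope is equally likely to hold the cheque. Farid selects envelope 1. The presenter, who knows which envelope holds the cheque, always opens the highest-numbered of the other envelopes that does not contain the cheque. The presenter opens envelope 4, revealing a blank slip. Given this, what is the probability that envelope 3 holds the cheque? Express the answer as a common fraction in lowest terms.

0

Consider each possible location of the cheque in turn.
If it is in any of envelopes 1, 2, and 3 (prior 1/5 each): the presenter would have opened envelope 5 instead, probability 0; weight (1/5)·0 = 0 each.
If it is in envelope 4 (prior 1/5): the presenter opened envelope 4, so this case is ruled out; weight (1/5)·0 = 0.
If it is in envelope 5 (prior 1/5): envelope 4 is the highest-numbered option available, probability 1; weight (1/5)·1 = 1/5.
The weights sum to 1/5.
So P(the cheque in envelope 3 | the presenter opened envelope 4) = 0 / (1/5) = 0.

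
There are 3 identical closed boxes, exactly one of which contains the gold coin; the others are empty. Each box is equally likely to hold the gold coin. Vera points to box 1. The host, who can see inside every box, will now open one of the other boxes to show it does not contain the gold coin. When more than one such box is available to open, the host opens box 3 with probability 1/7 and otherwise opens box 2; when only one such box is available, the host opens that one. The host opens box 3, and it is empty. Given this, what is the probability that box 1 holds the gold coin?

Consider each possible location of the gold coin in turn.
If it is in box 1 (prior 1/3): box 3 is available, opened with probability 1/7; weight (1/3)·(1/7) = 1/21.
If it is in box 2 (prior 1/3): only box 3 is available, probability 1; weight (1/3)·1 = 1/3.
If it is in box 3 (prior 1/3): the host opened box 3, so this case is ruled out; weight (1/3)·0 = 0.
The weights sum to 8/21.
So P(the gold coin in box 1 | the host opened box 3) = (1/21) / (8/21) = 1/8.

1/8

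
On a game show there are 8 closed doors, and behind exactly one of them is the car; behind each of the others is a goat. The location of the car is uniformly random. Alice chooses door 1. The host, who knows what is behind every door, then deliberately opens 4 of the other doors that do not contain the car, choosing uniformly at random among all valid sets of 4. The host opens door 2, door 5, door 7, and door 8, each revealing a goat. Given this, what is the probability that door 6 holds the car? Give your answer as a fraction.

Apply Bayes' rule, conditioning on where the car actually is.
If it is behind door 1 (prior 1/8): the host has 35 equally likely choices, so probability 1/35; weight (1/8)·(1/35) = 1/280.
If it is behind any of doors 2, 5, 7, and 8 (prior 1/8 each): that door was opened and seen not to hold the prize — ruled out; weight (1/8)·0 = 0 each.
If it is behind any of doors 3, 4, and 6 (prior 1/8 each): the host has 15 equally likely choices, so probability 1/15; weight (1/8)·(1/15) = 1/120 each.
The weights sum to 1/35.
So P(the car behind door 6 | the host opened door 2, door 5, door 7, and door 8) = (1/120) / (1/35) = 7/24.

7/24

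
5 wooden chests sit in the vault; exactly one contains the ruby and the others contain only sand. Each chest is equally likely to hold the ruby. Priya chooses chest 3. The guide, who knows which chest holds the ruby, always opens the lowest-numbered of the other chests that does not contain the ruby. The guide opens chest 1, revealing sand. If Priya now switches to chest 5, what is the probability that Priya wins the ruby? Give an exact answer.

Condition on the true location of the ruby.
If it is in chest 1 (prior 1/5): the guide opened chest 1, so this case is ruled out; weight (1/5)·0 = 0.
If it is in any of chests 2, 3, 4, and 5 (prior 1/5 each): chest 1 is the lowest-numbered option available, probability 1; weight (1/5)·1 = 1/5 each.
The weights sum to 4/5.
So P(the ruby in chest 5 | the guide opened chest 1) = (1/5) / (4/5) = 1/4.

1/4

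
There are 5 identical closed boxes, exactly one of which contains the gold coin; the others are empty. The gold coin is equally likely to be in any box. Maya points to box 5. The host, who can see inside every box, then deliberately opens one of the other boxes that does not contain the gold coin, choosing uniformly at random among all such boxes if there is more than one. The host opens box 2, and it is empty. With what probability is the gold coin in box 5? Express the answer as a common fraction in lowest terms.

Apply Bayes' rule, conditioning on where the gold coin actually is.
If it is in any of boxes 1, 3, and 4 (prior 1/5 each): the host has 3 equally likely choices, so probability 1/3; weight (1/5)·(1/3) = 1/15 each.
If it is in box 2 (prior 1/5): the host opened box 2, so this case is ruled out; weight (1/5)·0 = 0.
If it is in box 5 (prior 1/5): the host has 4 equally likely choices, so probability 1/4; weight (1/5)·(1/4) = 1/20.
The weights sum to 1/4.
So P(the gold coin in box 5 | the host opened box 2) = (1/20) / (1/4) = 1/5.

1/5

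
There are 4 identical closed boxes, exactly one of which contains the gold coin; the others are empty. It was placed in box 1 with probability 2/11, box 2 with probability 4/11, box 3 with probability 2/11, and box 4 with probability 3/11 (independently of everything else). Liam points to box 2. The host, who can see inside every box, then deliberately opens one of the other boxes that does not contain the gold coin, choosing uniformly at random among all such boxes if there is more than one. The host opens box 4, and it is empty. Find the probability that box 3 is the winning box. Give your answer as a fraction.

Consider each possible location of the gold coin in turn.
If it is in either of boxes 1 and 3 (prior 2/11 each): the host has 2 equally likely choices, so probability 1/2; weight (2/11)·(1/2) = 1/11 each.
If it is in box 2 (prior 4/11): the host has 3 equally likely choices, so probability 1/3; weight (4/11)·(1/3) = 4/33.
If it is in box 4 (prior 3/11): the host opened box 4, so this case is ruled out; weight (3/11)·0 = 0.
The weights sum to 10/33.
So P(the gold coin in box 3 | the host opened box 4) = (1/11) / (10/33) = 3/10.

3/10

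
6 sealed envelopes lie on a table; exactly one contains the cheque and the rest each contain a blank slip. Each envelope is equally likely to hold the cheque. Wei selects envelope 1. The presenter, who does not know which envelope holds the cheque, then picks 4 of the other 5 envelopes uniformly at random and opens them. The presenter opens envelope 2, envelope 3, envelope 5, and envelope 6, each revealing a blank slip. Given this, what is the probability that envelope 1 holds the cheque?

Apply Bayes' rule, conditioning on where the cheque actually is.
If it is in either of envelopes 1 and 4 (prior 1/6 each): the presenter picks exactly this set with probability 1/5 regardless, and none is the prize; weight (1/6)·(1/5) = 1/30 each.
If it is in any of envelopes 2, 3, 5, and 6 (prior 1/6 each): that envelope was opened and seen not to hold the prize — ruled out; weight (1/6)·0 = 0 each.
The weights sum to 1/15.
So P(the cheque in envelope 1 | the presenter opened envelope 2, envelope 3, envelope 5, and envelope 6) = (1/30) / (1/15) = 1/2.

1/2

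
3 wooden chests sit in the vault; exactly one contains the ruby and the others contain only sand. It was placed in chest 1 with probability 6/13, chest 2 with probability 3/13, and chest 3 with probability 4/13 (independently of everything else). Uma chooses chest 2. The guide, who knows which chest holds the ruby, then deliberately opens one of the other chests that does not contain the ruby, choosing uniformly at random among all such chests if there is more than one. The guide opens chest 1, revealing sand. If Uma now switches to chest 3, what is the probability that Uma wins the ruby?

8/11

Condition on the true location of the ruby.
If it is in chest 1 (prior 6/13): the guide opened chest 1, so this case is ruled out; weight (6/13)·0 = 0.
If it is in chest 2 (prior 3/13): the guide has 2 equally likely choices, so probability 1/2; weight (3/13)·(1/2) = 3/26.
If it is in chest 3 (prior 4/13): the guide has no choice, probability 1; weight (4/13)·1 = 4/13.
The weights sum to 11/26.
So P(the ruby in chest 3 | the guide opened chest 1) = (4/13) / (11/26) = 8/11.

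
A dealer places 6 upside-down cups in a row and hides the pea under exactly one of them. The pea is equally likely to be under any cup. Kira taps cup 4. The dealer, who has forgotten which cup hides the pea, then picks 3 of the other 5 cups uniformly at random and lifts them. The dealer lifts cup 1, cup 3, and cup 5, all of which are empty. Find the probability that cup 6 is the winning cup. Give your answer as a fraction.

1/3

Condition on the true location of the pea.
If it is under any of cups 1, 3, and 5 (prior 1/6 each): that cup was opened and seen not to hold the prize — ruled out; weight (1/6)·0 = 0 each.
If it is under any of cups 2, 4, and 6 (prior 1/6 each): the dealer picks exactly this set with probability 1/10 regardless, and none is the prize; weight (1/6)·(1/10) = 1/60 each.
The weights sum to 1/20.
So P(the pea under cup 6 | the dealer opened cup 1, cup 3, and cup 5) = (1/60) / (1/20) = 1/3.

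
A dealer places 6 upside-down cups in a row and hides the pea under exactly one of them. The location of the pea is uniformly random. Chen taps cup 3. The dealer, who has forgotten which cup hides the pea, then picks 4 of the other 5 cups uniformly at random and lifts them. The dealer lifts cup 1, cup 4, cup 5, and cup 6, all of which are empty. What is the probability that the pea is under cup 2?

1/2

Apply Bayes' rule, conditioning on where the pea actually is.
If it is under any of cups 1, 4, 5, and 6 (prior 1/6 each): that cup was opened and seen not to hold the prize — ruled out; weight (1/6)·0 = 0 each.
If it is under either of cups 2 and 3 (prior 1/6 each): the dealer picks exactly this set with probability 1/5 regardless, and none is the prize; weight (1/6)·(1/5) = 1/30 each.
The weights sum to 1/15.
So P(the pea under cup 2 | the dealer opened cup 1, cup 4, cup 5, and cup 6) = (1/30) / (1/15) = 1/2.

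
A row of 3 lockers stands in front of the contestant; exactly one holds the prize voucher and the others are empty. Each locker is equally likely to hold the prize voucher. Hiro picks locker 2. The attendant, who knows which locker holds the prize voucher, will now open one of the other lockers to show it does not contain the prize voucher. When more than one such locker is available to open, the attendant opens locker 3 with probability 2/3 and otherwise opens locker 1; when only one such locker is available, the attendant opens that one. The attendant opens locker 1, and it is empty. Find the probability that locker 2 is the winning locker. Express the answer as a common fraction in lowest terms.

Consider each possible location of the prize voucher in turn.
If it is in locker 1 (prior 1/3): the attendant opened locker 1, so this case is ruled out; weight (1/3)·0 = 0.
If it is in locker 2 (prior 1/3): locker 3 is available but not opened, probability 1/3; weight (1/3)·(1/3) = 1/9.
If it is in locker 3 (prior 1/3): only locker 1 is available, probability 1; weight (1/3)·1 = 1/3.
The weights sum to 4/9.
So P(the prize voucher in locker 2 | the attendant opened locker 1) = (1/9) / (4/9) = 1/4.

1/4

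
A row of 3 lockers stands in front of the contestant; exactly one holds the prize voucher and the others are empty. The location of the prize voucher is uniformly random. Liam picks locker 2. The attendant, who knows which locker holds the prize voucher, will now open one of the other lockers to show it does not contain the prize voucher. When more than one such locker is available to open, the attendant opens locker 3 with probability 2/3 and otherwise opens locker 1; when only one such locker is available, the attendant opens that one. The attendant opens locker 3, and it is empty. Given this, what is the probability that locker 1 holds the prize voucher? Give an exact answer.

Condition on the true location of the prize voucher.
If it is in locker 1 (prior 1/3): only locker 3 is available, probability 1; weight (1/3)·1 = 1/3.
If it is in locker 2 (prior 1/3): locker 3 is available, opened with probability 2/3; weight (1/3)·(2/3) = 2/9.
If it is in locker 3 (prior 1/3): the attendant opened locker 3, so this case is ruled out; weight (1/3)·0 = 0.
The weights sum to 5/9.
So P(the prize voucher in locker 1 | the attendant opened locker 3) = (1/3) / (5/9) = 3/5.

3/5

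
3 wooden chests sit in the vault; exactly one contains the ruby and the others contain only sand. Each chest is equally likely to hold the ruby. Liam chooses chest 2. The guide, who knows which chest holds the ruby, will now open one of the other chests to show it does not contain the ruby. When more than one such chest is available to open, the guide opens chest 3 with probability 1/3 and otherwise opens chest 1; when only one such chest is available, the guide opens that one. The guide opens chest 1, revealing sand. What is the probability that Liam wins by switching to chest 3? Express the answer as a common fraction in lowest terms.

Apply Bayes' rule, conditioning on where the ruby actually is.
If it is in chest 1 (prior 1/3): the guide opened chest 1, so this case is ruled out; weight (1/3)·0 = 0.
If it is in chest 2 (prior 1/3): chest 3 is available but not opened, probability 2/3; weight (1/3)·(2/3) = 2/9.
If it is in chest 3 (prior 1/3): only chest 1 is available, probability 1; weight (1/3)·1 = 1/3.
The weights sum to 5/9.
So P(the ruby in chest 3 | the guide opened chest 1) = (1/3) / (5/9) = 3/5.

3/5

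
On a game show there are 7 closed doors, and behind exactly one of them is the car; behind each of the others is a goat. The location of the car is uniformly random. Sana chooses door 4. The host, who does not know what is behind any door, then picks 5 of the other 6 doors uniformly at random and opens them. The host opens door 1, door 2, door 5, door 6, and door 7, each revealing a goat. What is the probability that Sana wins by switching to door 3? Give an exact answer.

Because the host chose which doors to open without knowing where the car is, the choice is independent of the prize location. Learning that none of the 5 opened doors holds the car simply rules out those 5 locations and leaves the remaining 2 doors still equally likely by symmetry.
So P(the car behind door 3) = 1/2.

1/2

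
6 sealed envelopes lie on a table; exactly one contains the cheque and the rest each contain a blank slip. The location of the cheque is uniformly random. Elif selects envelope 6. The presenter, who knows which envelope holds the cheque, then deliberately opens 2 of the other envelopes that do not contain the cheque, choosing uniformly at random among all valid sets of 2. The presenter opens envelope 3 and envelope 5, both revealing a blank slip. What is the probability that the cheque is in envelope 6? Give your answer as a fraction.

1/6

Apply Bayes' rule, conditioning on where the cheque actually is.
If it is in any of envelopes 1, 2, and 4 (prior 1/6 each): the presenter has 6 equally likely choices, so probability 1/6; weight (1/6)·(1/6) = 1/36 each.
If it is in either of envelopes 3 and 5 (prior 1/6 each): that envelope was opened and seen not to hold the prize — ruled out; weight (1/6)·0 = 0 each.
If it is in envelope 6 (prior 1/6): the presenter has 10 equally likely choices, so probability 1/10; weight (1/6)·(1/10) = 1/60.
The weights sum to 1/10.
So P(the cheque in envelope 6 | the presenter opened envelope 3 and envelope 5) = (1/60) / (1/10) = 1/6.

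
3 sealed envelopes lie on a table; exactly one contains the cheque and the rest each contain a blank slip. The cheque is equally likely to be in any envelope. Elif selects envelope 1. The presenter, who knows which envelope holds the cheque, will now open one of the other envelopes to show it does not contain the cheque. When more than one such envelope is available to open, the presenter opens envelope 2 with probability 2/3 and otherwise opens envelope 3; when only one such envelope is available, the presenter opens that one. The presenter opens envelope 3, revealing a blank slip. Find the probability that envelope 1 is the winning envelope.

Condition on the true location of the cheque.
If it is in envelope 1 (prior 1/3): envelope 2 is available but not opened, probability 1/3; weight (1/3)·(1/3) = 1/9.
If it is in envelope 2 (prior 1/3): only envelope 3 is available, probability 1; weight (1/3)·1 = 1/3.
If it is in envelope 3 (prior 1/3): the presenter opened envelope 3, so this case is ruled out; weight (1/3)·0 = 0.
The weights sum to 4/9.
So P(the cheque in envelope 1 | the presenter opened envelope 3) = (1/9) / (4/9) = 1/4.

1/4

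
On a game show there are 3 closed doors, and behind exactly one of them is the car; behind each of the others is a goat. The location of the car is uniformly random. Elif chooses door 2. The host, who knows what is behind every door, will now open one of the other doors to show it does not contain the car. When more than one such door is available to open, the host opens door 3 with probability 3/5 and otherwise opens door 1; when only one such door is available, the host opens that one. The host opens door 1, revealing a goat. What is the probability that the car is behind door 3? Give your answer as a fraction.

5/7

Apply Bayes' rule, conditioning on where the car actually is.
If it is behind door 1 (prior 1/3): the host opened door 1, so this case is ruled out; weight (1/3)·0 = 0.
If it is behind door 2 (prior 1/3): door 3 is available but not opened, probability 2/5; weight (1/3)·(2/5) = 2/15.
If it is behind door 3 (prior 1/3): only door 1 is available, probability 1; weight (1/3)·1 = 1/3.
The weights sum to 7/15.
So P(the car behind door 3 | the host opened door 1) = (1/3) / (7/15) = 5/7.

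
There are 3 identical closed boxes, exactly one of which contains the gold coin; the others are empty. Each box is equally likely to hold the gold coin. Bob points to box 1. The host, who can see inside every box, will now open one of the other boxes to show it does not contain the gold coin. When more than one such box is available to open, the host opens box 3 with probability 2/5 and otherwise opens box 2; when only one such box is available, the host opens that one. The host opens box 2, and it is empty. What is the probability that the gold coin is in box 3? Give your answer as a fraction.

Consider each possible location of the gold coin in turn.
If it is in box 1 (prior 1/3): box 3 is available but not opened, probability 3/5; weight (1/3)·(3/5) = 1/5.
If it is in box 2 (prior 1/3): the host opened box 2, so this case is ruled out; weight (1/3)·0 = 0.
If it is in box 3 (prior 1/3): only box 2 is available, probability 1; weight (1/3)·1 = 1/3.
The weights sum to 8/15.
So P(the gold coin in box 3 | the host opened box 2) = (1/3) / (8/15) = 5/8.

5/8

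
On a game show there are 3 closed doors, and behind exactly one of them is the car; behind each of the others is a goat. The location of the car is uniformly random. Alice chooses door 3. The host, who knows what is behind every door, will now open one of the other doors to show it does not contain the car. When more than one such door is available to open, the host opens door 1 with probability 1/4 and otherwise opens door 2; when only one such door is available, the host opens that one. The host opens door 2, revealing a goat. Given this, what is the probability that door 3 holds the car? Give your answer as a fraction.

Condition on the true location of the car.
If it is behind door 1 (prior 1/3): only door 2 is available, probability 1; weight (1/3)·1 = 1/3.
If it is behind door 2 (prior 1/3): the host opened door 2, so this case is ruled out; weight (1/3)·0 = 0.
If it is behind door 3 (prior 1/3): door 1 is available but not opened, probability 3/4; weight (1/3)·(3/4) = 1/4.
The weights sum to 7/12.
So P(the car behind door 3 | the host opened door 2) = (1/4) / (7/12) = 3/7.

3/7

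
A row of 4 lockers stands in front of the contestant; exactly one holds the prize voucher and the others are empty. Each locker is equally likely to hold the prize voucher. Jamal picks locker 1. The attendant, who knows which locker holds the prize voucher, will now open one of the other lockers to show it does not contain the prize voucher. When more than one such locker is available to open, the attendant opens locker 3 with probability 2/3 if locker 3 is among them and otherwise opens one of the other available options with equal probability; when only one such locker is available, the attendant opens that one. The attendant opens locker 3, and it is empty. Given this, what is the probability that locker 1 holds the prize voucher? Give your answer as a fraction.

Apply Bayes' rule, conditioning on where the prize voucher actually is.
If it is in any of lockers 1, 2, and 4 (prior 1/4 each): locker 3 is available, opened with probability 2/3; weight (1/4)·(2/3) = 1/6 each.
If it is in locker 3 (prior 1/4): the attendant opened locker 3, so this case is ruled out; weight (1/4)·0 = 0.
The weights sum to 1/2.
So P(the prize voucher in locker 1 | the attendant opened locker 3) = (1/6) / (1/2) = 1/3.

1/3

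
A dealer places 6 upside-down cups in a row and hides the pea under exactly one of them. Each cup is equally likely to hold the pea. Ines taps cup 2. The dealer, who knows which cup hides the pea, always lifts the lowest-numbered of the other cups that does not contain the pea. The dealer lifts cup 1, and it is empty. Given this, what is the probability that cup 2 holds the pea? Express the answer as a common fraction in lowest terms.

Condition on the true location of the pea.
If it is under cup 1 (prior 1/6): the dealer opened cup 1, so this case is ruled out; weight (1/6)·0 = 0.
If it is under any of cups 2, 3, 4, 5, and 6 (prior 1/6 each): cup 1 is the lowest-numbered option available, probability 1; weight (1/6)·1 = 1/6 each.
The weights sum to 5/6.
So P(the pea under cup 2 | the dealer opened cup 1) = (1/6) / (5/6) = 1/5.

1/5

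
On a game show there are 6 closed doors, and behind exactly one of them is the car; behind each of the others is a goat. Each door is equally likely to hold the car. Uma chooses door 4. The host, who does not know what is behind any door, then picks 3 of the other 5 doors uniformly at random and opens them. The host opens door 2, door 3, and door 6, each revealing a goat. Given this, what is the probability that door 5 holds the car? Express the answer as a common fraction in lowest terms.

Condition on the true location of the car.
If it is behind any of doors 1, 4, and 5 (prior 1/6 each): the host picks exactly this set with probability 1/10 regardless, and none is the prize; weight (1/6)·(1/10) = 1/60 each.
If it is behind any of doors 2, 3, and 6 (prior 1/6 each): that door was opened and seen not to hold the prize — ruled out; weight (1/6)·0 = 0 each.
The weights sum to 1/20.
So P(the car behind door 5 | the host opened door 2, door 3, and door 6) = (1/60) / (1/20) = 1/3.

1/3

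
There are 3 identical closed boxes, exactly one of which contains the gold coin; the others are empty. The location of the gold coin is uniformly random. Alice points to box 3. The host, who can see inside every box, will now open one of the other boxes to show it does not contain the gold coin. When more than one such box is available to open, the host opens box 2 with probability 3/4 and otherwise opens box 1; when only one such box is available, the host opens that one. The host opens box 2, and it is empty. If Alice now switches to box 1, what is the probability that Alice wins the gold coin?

Consider each possible location of the gold coin in turn.
If it is in box 1 (prior 1/3): only box 2 is available, probability 1; weight (1/3)·1 = 1/3.
If it is in box 2 (prior 1/3): the host opened box 2, so this case is ruled out; weight (1/3)·0 = 0.
If it is in box 3 (prior 1/3): box 2 is available, opened with probability 3/4; weight (1/3)·(3/4) = 1/4.
The weights sum to 7/12.
So P(the gold coin in box 1 | the host opened box 2) = (1/3) / (7/12) = 4/7.

4/7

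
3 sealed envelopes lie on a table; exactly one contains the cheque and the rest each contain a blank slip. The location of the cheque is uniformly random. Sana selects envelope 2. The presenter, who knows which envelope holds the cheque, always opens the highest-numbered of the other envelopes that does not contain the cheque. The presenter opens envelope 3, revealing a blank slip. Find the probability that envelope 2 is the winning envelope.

Apply Bayes' rule, conditioning on where the cheque actually is.
If it is in either of envelopes 1 and 2 (prior 1/3 each): envelope 3 is the highest-numbered option available, probability 1; weight (1/3)·1 = 1/3 each.
If it is in envelope 3 (prior 1/3): the presenter opened envelope 3, so this case is ruled out; weight (1/3)·0 = 0.
The weights sum to 2/3.
So P(the cheque in envelope 2 | the presenter opened envelope 3) = (1/3) / (2/3) = 1/2.

1/2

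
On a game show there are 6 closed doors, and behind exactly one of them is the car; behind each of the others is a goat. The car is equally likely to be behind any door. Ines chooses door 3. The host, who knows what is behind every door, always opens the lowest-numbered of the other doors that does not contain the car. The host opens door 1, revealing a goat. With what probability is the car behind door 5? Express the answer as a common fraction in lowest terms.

1/5

Condition on the true location of the car.
If it is behind door 1 (prior 1/6): the host opened door 1, so this case is ruled out; weight (1/6)·0 = 0.
If it is behind any of doors 2, 3, 4, 5, and 6 (prior 1/6 each): door 1 is the lowest-numbered option available, probability 1; weight (1/6)·1 = 1/6 each.
The weights sum to 5/6.
So P(the car behind door 5 | the host opened door 1) = (1/6) / (5/6) = 1/5.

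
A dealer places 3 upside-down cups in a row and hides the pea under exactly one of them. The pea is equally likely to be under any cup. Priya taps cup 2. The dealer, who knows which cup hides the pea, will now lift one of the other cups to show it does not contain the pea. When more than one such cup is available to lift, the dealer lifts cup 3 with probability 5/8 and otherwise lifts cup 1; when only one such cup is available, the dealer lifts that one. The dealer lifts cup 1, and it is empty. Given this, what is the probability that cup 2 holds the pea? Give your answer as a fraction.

Apply Bayes' rule, conditioning on where the pea actually is.
If it is under cup 1 (prior 1/3): the dealer opened cup 1, so this case is ruled out; weight (1/3)·0 = 0.
If it is under cup 2 (prior 1/3): cup 3 is available but not opened, probability 3/8; weight (1/3)·(3/8) = 1/8.
If it is under cup 3 (prior 1/3): only cup 1 is available, probability 1; weight (1/3)·1 = 1/3.
The weights sum to 11/24.
So P(the pea under cup 2 | the dealer opened cup 1) = (1/8) / (11/24) = 3/11.

3/11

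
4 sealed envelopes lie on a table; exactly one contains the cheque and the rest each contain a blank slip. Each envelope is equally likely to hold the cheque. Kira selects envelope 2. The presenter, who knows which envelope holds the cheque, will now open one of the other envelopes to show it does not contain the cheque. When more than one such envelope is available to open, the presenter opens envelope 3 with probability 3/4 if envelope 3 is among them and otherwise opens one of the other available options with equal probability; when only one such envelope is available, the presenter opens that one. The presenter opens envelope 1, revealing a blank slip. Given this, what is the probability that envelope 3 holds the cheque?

4/7

Condition on the true location of the cheque.
If it is in envelope 1 (prior 1/4): the presenter opened envelope 1, so this case is ruled out; weight (1/4)·0 = 0.
If it is in envelope 2 (prior 1/4): envelope 3 is available but not opened; envelope 1 gets probability (1 − 3/4)/2 = 1/8; weight (1/4)·(1/8) = 1/32.
If it is in envelope 3 (prior 1/4): envelope 3 holds the prize so is unavailable; the presenter chooses uniformly among the 2 others, probability 1/2; weight (1/4)·(1/2) = 1/8.
If it is in envelope 4 (prior 1/4): envelope 3 is available but not opened, probability 1/4; weight (1/4)·(1/4) = 1/16.
The weights sum to 7/32.
So P(the cheque in envelope 3 | the presenter opened envelope 1) = (1/8) / (7/32) = 4/7.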